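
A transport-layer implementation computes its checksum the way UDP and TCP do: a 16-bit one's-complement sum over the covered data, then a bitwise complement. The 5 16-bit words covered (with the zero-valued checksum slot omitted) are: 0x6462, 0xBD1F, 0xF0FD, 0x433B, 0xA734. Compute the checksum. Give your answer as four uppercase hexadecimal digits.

0310

One's-complement addition (fold any carry out of bit 15 back into bit 0):
  0x6462 + 0xBD1F = 0x12181 → wrap carry → 0x2182
  0x2182 + 0xF0FD = 0x1127F → wrap carry → 0x1280
  0x1280 + 0x433B = 0x055BB
  0x55BB + 0xA734 = 0x0FCEF
One's-complement sum = 0xFCEF.
Checksum = ~0xFCEF & 0xFFFF = 0x0310.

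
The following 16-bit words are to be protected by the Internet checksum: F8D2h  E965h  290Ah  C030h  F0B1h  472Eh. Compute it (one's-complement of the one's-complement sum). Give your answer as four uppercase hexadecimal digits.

FCAB

One's-complement addition (fold any carry out of bit 15 back into bit 0):
  0xF8D2 + 0xE965 = 0x1E237 → wrap carry → 0xE238
  0xE238 + 0x290A = 0x10B42 → wrap carry → 0x0B43
  0x0B43 + 0xC030 = 0x0CB73
  0xCB73 + 0xF0B1 = 0x1BC24 → wrap carry → 0xBC25
  0xBC25 + 0x472E = 0x10353 → wrap carry → 0x0354
One's-complement sum = 0x0354.
Checksum = ~0x0354 & 0xFFFF = 0xFCAB.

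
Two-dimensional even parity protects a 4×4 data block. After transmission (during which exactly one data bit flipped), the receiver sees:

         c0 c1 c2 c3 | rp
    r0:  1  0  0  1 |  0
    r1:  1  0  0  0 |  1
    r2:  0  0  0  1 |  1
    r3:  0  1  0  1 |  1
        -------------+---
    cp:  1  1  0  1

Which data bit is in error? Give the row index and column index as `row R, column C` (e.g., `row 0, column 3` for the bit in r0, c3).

Recompute each row's even parity and compare to rp:
  r0: data parity 0, sent rp 0 → ok
  r1: data parity 1, sent rp 1 → ok
  r2: data parity 1, sent rp 1 → ok
  r3: data parity 0, sent rp 1 → mismatch
Recompute each column's even parity and compare to cp:
  c0: data parity 0, sent cp 1 → mismatch
  c1: data parity 1, sent cp 1 → ok
  c2: data parity 0, sent cp 0 → ok
  c3: data parity 1, sent cp 1 → ok
Exactly one row (r3) and one column (c0) fail → the flipped bit is at their intersection.

row 3, column 0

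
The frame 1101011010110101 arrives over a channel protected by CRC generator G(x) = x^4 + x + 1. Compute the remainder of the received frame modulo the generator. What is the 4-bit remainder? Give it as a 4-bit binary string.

0001

Modulo-2 division of 1101011010110101 by 10011:
  pos 0: 11010 XOR 10011 = 01001
  pos 1: 10011 XOR 10011 = 00000
  pos 6: 10101 XOR 10011 = 00110
  pos 8: 11010 XOR 10011 = 01001
  pos 9: 10011 XOR 10011 = 00000
Remainder = 0001 (nonzero — an error is detected).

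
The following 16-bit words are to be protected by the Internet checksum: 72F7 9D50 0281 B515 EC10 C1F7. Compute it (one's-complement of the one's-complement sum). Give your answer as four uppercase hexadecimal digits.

One's-complement addition (fold any carry out of bit 15 back into bit 0):
  0x72F7 + 0x9D50 = 0x11047 → wrap carry → 0x1048
  0x1048 + 0x0281 = 0x012C9
  0x12C9 + 0xB515 = 0x0C7DE
  0xC7DE + 0xEC10 = 0x1B3EE → wrap carry → 0xB3EF
  0xB3EF + 0xC1F7 = 0x175E6 → wrap carry → 0x75E7
One's-complement sum = 0x75E7.
Checksum = ~0x75E7 & 0xFFFF = 0x8A18.

8A18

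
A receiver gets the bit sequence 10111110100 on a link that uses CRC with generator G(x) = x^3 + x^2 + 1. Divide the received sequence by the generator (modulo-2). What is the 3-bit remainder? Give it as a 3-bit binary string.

000

Modulo-2 division of 10111110100 by 1101:
  pos 0: 1011 XOR 1101 = 0110
  pos 1: 1101 XOR 1101 = 0000
  pos 5: 1101 XOR 1101 = 0000
Remainder = 000 (zero — the frame passes the CRC check).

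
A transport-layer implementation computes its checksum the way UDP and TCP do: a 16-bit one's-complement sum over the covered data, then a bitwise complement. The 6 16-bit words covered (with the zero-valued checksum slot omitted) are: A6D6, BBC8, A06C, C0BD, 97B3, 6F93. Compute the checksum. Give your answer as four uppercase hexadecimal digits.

34EF

One's-complement addition (fold any carry out of bit 15 back into bit 0):
  0xA6D6 + 0xBBC8 = 0x1629E → wrap carry → 0x629F
  0x629F + 0xA06C = 0x1030B → wrap carry → 0x030C
  0x030C + 0xC0BD = 0x0C3C9
  0xC3C9 + 0x97B3 = 0x15B7C → wrap carry → 0x5B7D
  0x5B7D + 0x6F93 = 0x0CB10
One's-complement sum = 0xCB10.
Checksum = ~0xCB10 & 0xFFFF = 0x34EF.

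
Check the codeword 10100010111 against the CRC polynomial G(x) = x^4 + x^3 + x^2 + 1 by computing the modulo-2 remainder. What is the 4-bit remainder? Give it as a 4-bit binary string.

0000

Modulo-2 division of 10100010111 by 11101:
  pos 0: 10100 XOR 11101 = 01001
  pos 1: 10010 XOR 11101 = 01111
  pos 2: 11111 XOR 11101 = 00010
  pos 5: 10011 XOR 11101 = 01110
  pos 6: 11101 XOR 11101 = 00000
Remainder = 0000 (zero — the frame passes the CRC check).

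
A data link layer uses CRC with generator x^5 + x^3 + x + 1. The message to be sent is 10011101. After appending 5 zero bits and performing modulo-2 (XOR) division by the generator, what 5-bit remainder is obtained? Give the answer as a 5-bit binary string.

00100

Append 5 zeros: 1001110100000. Divide by 101011 (XOR where the leading bit is 1):
  pos 0: 100111 XOR 101011 = 001100
  pos 2: 110001 XOR 101011 = 011010
  pos 3: 110100 XOR 101011 = 011111
  pos 4: 111110 XOR 101011 = 010101
  pos 5: 101010 XOR 101011 = 000001
Remainder (last 5 bits) = 00100. This is the CRC / FCS.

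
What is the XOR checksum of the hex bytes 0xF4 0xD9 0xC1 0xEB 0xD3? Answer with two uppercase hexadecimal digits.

D4

XOR the bytes together:
  start with 0xF4
  0xF4 ⊕ 0xD9 = 0x2D
  0x2D ⊕ 0xC1 = 0xEC
  0xEC ⊕ 0xEB = 0x07
  0x07 ⊕ 0xD3 = 0xD4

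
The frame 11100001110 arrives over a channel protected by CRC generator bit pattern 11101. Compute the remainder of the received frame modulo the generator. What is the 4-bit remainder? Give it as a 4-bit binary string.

Modulo-2 division of 11100001110 by 11101:
  pos 0: 11100 XOR 11101 = 00001
  pos 4: 10011 XOR 11101 = 01110
  pos 5: 11101 XOR 11101 = 00000
Remainder = 0000 (zero — the frame passes the CRC check).

0000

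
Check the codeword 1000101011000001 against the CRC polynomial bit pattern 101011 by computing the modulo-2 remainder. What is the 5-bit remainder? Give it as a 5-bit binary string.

00000

Modulo-2 division of 1000101011000001 by 101011:
  pos 0: 100010 XOR 101011 = 001001
  pos 2: 100110 XOR 101011 = 001101
  pos 4: 110111 XOR 101011 = 011100
  pos 5: 111000 XOR 101011 = 010011
  pos 6: 100110 XOR 101011 = 001101
  pos 8: 110100 XOR 101011 = 011111
  pos 9: 111110 XOR 101011 = 010101
  pos 10: 101011 XOR 101011 = 000000
Remainder = 00000 (zero — the frame passes the CRC check).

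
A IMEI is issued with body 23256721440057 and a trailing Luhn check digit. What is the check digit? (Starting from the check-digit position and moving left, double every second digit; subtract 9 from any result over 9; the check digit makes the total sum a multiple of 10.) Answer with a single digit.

2

Partial digits right→left: 7 5 0 0 4 4 1 2 7 6 5 2 3 2
Double every second digit counting from the check-digit position (so the 1st, 3rd, 5th, ... of the partial from the right).
  doubled (with −9 where >9): 5 0 8 2 5 1 6 → sum 27
  kept as-is: 5 0 4 2 6 2 2 → sum 21
Total = 27 + 21 = 48.
Check digit = (10 − (48 mod 10)) mod 10 = 2.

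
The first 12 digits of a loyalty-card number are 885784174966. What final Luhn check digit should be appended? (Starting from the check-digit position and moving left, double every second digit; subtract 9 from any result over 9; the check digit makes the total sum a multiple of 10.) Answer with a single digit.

Partial digits right→left: 6 6 9 4 7 1 4 8 7 5 8 8
Double every second digit counting from the check-digit position (so the 1st, 3rd, 5th, ... of the partial from the right).
  doubled (with −9 where >9): 3 9 5 8 5 7 → sum 37
  kept as-is: 6 4 1 8 5 8 → sum 32
Total = 37 + 32 = 69.
Check digit = (10 − (69 mod 10)) mod 10 = 1.

1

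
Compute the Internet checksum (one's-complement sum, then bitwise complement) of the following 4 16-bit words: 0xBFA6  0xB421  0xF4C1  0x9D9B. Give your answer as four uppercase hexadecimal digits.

One's-complement addition (fold any carry out of bit 15 back into bit 0):
  0xBFA6 + 0xB421 = 0x173C7 → wrap carry → 0x73C8
  0x73C8 + 0xF4C1 = 0x16889 → wrap carry → 0x688A
  0x688A + 0x9D9B = 0x10625 → wrap carry → 0x0626
One's-complement sum = 0x0626.
Checksum = ~0x0626 & 0xFFFF = 0xF9D9.

F9D9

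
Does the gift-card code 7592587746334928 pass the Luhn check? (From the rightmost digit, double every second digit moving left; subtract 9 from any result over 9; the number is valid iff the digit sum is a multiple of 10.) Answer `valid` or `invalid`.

From the right, keep odd positions and double even positions (subtract 9 from any doubled value over 9):
  doubled (positions 2,4,...): 4 8 6 8 5 1 9 5 → sum 46
  kept (positions 1,3,...): 8 9 3 6 7 8 2 5 → sum 48
Total = 94.
94 mod 10 = 4, so the number is invalid.

invalid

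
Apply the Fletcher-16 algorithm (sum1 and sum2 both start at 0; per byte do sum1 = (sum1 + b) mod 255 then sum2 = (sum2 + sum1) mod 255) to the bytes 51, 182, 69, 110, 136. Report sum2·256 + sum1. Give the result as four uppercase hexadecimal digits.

1026

Running sums (mod 255):
  after byte 0 (51): sum1=51, sum2=51
  after byte 1 (182): sum1=233, sum2=29
  after byte 2 (69): sum1=47, sum2=76
  after byte 3 (110): sum1=157, sum2=233
  after byte 4 (136): sum1=38, sum2=16
Checksum = sum2·256 + sum1 = 16·256 + 38 = 4134 = 0x1026.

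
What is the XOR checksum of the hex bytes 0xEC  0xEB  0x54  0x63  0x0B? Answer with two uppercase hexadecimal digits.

XOR the bytes together:
  start with 0xEC
  0xEC ⊕ 0xEB = 0x07
  0x07 ⊕ 0x54 = 0x53
  0x53 ⊕ 0x63 = 0x30
  0x30 ⊕ 0x0B = 0x3B

3B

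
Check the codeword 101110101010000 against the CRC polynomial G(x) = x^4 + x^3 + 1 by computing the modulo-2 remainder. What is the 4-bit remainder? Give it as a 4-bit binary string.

Modulo-2 division of 101110101010000 by 11001:
  pos 0: 10111 XOR 11001 = 01110
  pos 1: 11100 XOR 11001 = 00101
  pos 3: 10110 XOR 11001 = 01111
  pos 4: 11111 XOR 11001 = 00110
  pos 6: 11001 XOR 11001 = 00000
Remainder = 0000 (zero — the frame passes the CRC check).

0000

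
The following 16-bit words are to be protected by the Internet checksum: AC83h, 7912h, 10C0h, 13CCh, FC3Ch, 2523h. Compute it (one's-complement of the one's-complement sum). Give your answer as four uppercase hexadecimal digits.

One's-complement addition (fold any carry out of bit 15 back into bit 0):
  0xAC83 + 0x7912 = 0x12595 → wrap carry → 0x2596
  0x2596 + 0x10C0 = 0x03656
  0x3656 + 0x13CC = 0x04A22
  0x4A22 + 0xFC3C = 0x1465E → wrap carry → 0x465F
  0x465F + 0x2523 = 0x06B82
One's-complement sum = 0x6B82.
Checksum = ~0x6B82 & 0xFFFF = 0x947D.

947D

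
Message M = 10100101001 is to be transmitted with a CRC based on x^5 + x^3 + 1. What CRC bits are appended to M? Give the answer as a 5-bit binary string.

Append 5 zeros: 1010010100100000. Divide by 101001 (XOR where the leading bit is 1):
  pos 0: 101001 XOR 101001 = 000000
  pos 7: 100100 XOR 101001 = 001101
  pos 9: 110100 XOR 101001 = 011101
  pos 10: 111010 XOR 101001 = 010011
Remainder (last 5 bits) = 10011. This is the CRC / FCS.

10011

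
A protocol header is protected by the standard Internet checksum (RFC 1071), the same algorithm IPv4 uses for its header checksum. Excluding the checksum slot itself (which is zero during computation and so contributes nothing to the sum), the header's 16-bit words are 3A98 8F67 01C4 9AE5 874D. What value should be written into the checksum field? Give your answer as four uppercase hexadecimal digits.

One's-complement addition (fold any carry out of bit 15 back into bit 0):
  0x3A98 + 0x8F67 = 0x0C9FF
  0xC9FF + 0x01C4 = 0x0CBC3
  0xCBC3 + 0x9AE5 = 0x166A8 → wrap carry → 0x66A9
  0x66A9 + 0x874D = 0x0EDF6
One's-complement sum = 0xEDF6.
Checksum = ~0xEDF6 & 0xFFFF = 0x1209.

1209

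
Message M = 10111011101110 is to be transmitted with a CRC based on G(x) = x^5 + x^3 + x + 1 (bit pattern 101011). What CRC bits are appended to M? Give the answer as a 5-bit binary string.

Append 5 zeros: 1011101110111000000. Divide by 101011 (XOR where the leading bit is 1):
  pos 0: 101110 XOR 101011 = 000101
  pos 3: 101111 XOR 101011 = 000100
  pos 6: 100011 XOR 101011 = 001000
  pos 8: 100010 XOR 101011 = 001001
  pos 10: 100100 XOR 101011 = 001111
  pos 12: 111100 XOR 101011 = 010111
  pos 13: 101110 XOR 101011 = 000101
Remainder (last 5 bits) = 00101. This is the CRC / FCS.

00101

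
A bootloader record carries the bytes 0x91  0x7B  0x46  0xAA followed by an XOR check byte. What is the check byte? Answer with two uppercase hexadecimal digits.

XOR the bytes together:
  start with 0x91
  0x91 ⊕ 0x7B = 0xEA
  0xEA ⊕ 0x46 = 0xAC
  0xAC ⊕ 0xAA = 0x06

06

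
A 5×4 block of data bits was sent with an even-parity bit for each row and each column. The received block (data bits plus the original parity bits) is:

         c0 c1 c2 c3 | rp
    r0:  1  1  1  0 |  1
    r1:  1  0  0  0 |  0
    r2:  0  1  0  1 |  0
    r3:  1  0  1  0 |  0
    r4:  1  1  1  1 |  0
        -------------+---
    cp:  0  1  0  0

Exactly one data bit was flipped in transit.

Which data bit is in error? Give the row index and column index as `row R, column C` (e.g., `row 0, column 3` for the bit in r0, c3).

Recompute each row's even parity and compare to rp:
  r0: data parity 1, sent rp 1 → ok
  r1: data parity 1, sent rp 0 → mismatch
  r2: data parity 0, sent rp 0 → ok
  r3: data parity 0, sent rp 0 → ok
  r4: data parity 0, sent rp 0 → ok
Recompute each column's even parity and compare to cp:
  c0: data parity 0, sent cp 0 → ok
  c1: data parity 1, sent cp 1 → ok
  c2: data parity 1, sent cp 0 → mismatch
  c3: data parity 0, sent cp 0 → ok
Exactly one row (r1) and one column (c2) fail → the flipped bit is at their intersection.

row 1, column 2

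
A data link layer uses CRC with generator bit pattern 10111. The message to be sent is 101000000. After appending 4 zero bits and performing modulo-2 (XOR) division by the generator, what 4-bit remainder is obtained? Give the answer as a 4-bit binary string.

Append 4 zeros: 1010000000000. Divide by 10111 (XOR where the leading bit is 1):
  pos 0: 10100 XOR 10111 = 00011
  pos 3: 11000 XOR 10111 = 01111
  pos 4: 11110 XOR 10111 = 01001
  pos 5: 10010 XOR 10111 = 00101
  pos 7: 10100 XOR 10111 = 00011
Remainder (last 4 bits) = 0110. This is the CRC / FCS.

0110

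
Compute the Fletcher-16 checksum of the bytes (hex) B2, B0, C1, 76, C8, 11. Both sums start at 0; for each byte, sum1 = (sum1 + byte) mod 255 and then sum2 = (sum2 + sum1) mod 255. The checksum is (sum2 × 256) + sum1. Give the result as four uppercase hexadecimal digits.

Running sums (mod 255):
  after byte 0 (B2): sum1=178, sum2=178
  after byte 1 (B0): sum1=99, sum2=22
  after byte 2 (C1): sum1=37, sum2=59
  after byte 3 (76): sum1=155, sum2=214
  after byte 4 (C8): sum1=100, sum2=59
  after byte 5 (11): sum1=117, sum2=176
Checksum = sum2·256 + sum1 = 176·256 + 117 = 45173 = 0xB075.

B075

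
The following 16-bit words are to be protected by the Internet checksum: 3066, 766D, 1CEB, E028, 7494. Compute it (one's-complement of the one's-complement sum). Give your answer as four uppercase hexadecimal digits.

E783

One's-complement addition (fold any carry out of bit 15 back into bit 0):
  0x3066 + 0x766D = 0x0A6D3
  0xA6D3 + 0x1CEB = 0x0C3BE
  0xC3BE + 0xE028 = 0x1A3E6 → wrap carry → 0xA3E7
  0xA3E7 + 0x7494 = 0x1187B → wrap carry → 0x187C
One's-complement sum = 0x187C.
Checksum = ~0x187C & 0xFFFF = 0xE783.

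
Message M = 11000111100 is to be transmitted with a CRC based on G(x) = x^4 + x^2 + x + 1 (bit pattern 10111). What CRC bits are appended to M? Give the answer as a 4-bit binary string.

Append 4 zeros: 110001111000000. Divide by 10111 (XOR where the leading bit is 1):
  pos 0: 11000 XOR 10111 = 01111
  pos 1: 11111 XOR 10111 = 01000
  pos 2: 10001 XOR 10111 = 00110
  pos 4: 11011 XOR 10111 = 01100
  pos 5: 11000 XOR 10111 = 01111
  pos 6: 11110 XOR 10111 = 01001
  pos 7: 10010 XOR 10111 = 00101
  pos 9: 10100 XOR 10111 = 00011
Remainder (last 4 bits) = 0110. This is the CRC / FCS.

0110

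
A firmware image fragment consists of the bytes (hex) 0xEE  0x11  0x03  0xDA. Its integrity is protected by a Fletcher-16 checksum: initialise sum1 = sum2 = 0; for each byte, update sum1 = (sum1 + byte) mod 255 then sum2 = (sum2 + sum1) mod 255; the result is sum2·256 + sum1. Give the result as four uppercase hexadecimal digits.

CFDD

Running sums (mod 255):
  after byte 0 (0xEE): sum1=238, sum2=238
  after byte 1 (0x11): sum1=0, sum2=238
  after byte 2 (0x03): sum1=3, sum2=241
  after byte 3 (0xDA): sum1=221, sum2=207
Checksum = sum2·256 + sum1 = 207·256 + 221 = 53213 = 0xCFDD.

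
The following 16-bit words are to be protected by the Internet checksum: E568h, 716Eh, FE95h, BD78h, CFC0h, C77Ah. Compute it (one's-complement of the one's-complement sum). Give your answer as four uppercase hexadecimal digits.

One's-complement addition (fold any carry out of bit 15 back into bit 0):
  0xE568 + 0x716E = 0x156D6 → wrap carry → 0x56D7
  0x56D7 + 0xFE95 = 0x1556C → wrap carry → 0x556D
  0x556D + 0xBD78 = 0x112E5 → wrap carry → 0x12E6
  0x12E6 + 0xCFC0 = 0x0E2A6
  0xE2A6 + 0xC77A = 0x1AA20 → wrap carry → 0xAA21
One's-complement sum = 0xAA21.
Checksum = ~0xAA21 & 0xFFFF = 0x55DE.

55DE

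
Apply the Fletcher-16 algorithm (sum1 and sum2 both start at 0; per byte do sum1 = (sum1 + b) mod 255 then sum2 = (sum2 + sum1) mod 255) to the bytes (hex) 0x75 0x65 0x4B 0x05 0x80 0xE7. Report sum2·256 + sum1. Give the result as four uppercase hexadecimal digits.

E093

Running sums (mod 255):
  after byte 0 (0x75): sum1=117, sum2=117
  after byte 1 (0x65): sum1=218, sum2=80
  after byte 2 (0x4B): sum1=38, sum2=118
  after byte 3 (0x05): sum1=43, sum2=161
  after byte 4 (0x80): sum1=171, sum2=77
  after byte 5 (0xE7): sum1=147, sum2=224
Checksum = sum2·256 + sum1 = 224·256 + 147 = 57491 = 0xE093.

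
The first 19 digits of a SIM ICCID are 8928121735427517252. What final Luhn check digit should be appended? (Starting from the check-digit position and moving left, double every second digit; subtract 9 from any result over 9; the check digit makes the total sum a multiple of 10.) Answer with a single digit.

Partial digits right→left: 2 5 2 7 1 5 7 2 4 5 3 7 1 2 1 8 2 9 8
Double every second digit counting from the check-digit position (so the 1st, 3rd, 5th, ... of the partial from the right).
  doubled (with −9 where >9): 4 4 2 5 8 6 2 2 4 7 → sum 44
  kept as-is: 5 7 5 2 5 7 2 8 9 → sum 50
Total = 44 + 50 = 94.
Check digit = (10 − (94 mod 10)) mod 10 = 6.

6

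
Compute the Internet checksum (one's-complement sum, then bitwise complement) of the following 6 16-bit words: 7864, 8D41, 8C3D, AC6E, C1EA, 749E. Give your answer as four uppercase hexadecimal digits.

8B24

One's-complement addition (fold any carry out of bit 15 back into bit 0):
  0x7864 + 0x8D41 = 0x105A5 → wrap carry → 0x05A6
  0x05A6 + 0x8C3D = 0x091E3
  0x91E3 + 0xAC6E = 0x13E51 → wrap carry → 0x3E52
  0x3E52 + 0xC1EA = 0x1003C → wrap carry → 0x003D
  0x003D + 0x749E = 0x074DB
One's-complement sum = 0x74DB.
Checksum = ~0x74DB & 0xFFFF = 0x8B24.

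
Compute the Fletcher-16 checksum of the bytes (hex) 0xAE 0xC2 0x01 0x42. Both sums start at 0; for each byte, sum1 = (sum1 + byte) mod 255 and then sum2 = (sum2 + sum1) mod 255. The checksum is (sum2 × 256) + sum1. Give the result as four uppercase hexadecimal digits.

47B4

Running sums (mod 255):
  after byte 0 (0xAE): sum1=174, sum2=174
  after byte 1 (0xC2): sum1=113, sum2=32
  after byte 2 (0x01): sum1=114, sum2=146
  after byte 3 (0x42): sum1=180, sum2=71
Checksum = sum2·256 + sum1 = 71·256 + 180 = 18356 = 0x47B4.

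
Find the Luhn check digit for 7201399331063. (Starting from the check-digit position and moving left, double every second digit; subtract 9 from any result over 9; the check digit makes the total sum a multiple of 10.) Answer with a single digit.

6

Partial digits right→left: 3 6 0 1 3 3 9 9 3 1 0 2 7
Double every second digit counting from the check-digit position (so the 1st, 3rd, 5th, ... of the partial from the right).
  doubled (with −9 where >9): 6 0 6 9 6 0 5 → sum 32
  kept as-is: 6 1 3 9 1 2 → sum 22
Total = 32 + 22 = 54.
Check digit = (10 − (54 mod 10)) mod 10 = 6.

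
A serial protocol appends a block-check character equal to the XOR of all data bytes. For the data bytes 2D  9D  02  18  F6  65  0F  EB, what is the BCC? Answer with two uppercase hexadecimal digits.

XOR the bytes together:
  start with 0x2D
  0x2D ⊕ 0x9D = 0xB0
  0xB0 ⊕ 0x02 = 0xB2
  0xB2 ⊕ 0x18 = 0xAA
  0xAA ⊕ 0xF6 = 0x5C
  0x5C ⊕ 0x65 = 0x39
  0x39 ⊕ 0x0F = 0x36
  0x36 ⊕ 0xEB = 0xDD

DD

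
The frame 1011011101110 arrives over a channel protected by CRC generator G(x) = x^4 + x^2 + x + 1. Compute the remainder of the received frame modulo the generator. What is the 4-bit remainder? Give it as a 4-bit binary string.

Modulo-2 division of 1011011101110 by 10111:
  pos 0: 10110 XOR 10111 = 00001
  pos 4: 11110 XOR 10111 = 01001
  pos 5: 10011 XOR 10111 = 00100
  pos 7: 10011 XOR 10111 = 00100
Remainder = 1000 (nonzero — an error is detected).

1000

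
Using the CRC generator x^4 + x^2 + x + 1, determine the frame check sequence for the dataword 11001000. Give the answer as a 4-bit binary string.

Append 4 zeros: 110010000000. Divide by 10111 (XOR where the leading bit is 1):
  pos 0: 11001 XOR 10111 = 01110
  pos 1: 11100 XOR 10111 = 01011
  pos 2: 10110 XOR 10111 = 00001
  pos 6: 10000 XOR 10111 = 00111
Remainder (last 4 bits) = 1110. This is the CRC / FCS.

1110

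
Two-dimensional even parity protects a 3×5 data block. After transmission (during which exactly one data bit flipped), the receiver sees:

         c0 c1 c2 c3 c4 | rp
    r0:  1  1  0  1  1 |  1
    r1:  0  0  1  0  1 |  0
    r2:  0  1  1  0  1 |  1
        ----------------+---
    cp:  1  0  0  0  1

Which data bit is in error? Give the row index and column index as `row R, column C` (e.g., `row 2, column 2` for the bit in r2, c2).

Recompute each row's even parity and compare to rp:
  r0: data parity 0, sent rp 1 → mismatch
  r1: data parity 0, sent rp 0 → ok
  r2: data parity 1, sent rp 1 → ok
Recompute each column's even parity and compare to cp:
  c0: data parity 1, sent cp 1 → ok
  c1: data parity 0, sent cp 0 → ok
  c2: data parity 0, sent cp 0 → ok
  c3: data parity 1, sent cp 0 → mismatch
  c4: data parity 1, sent cp 1 → ok
Exactly one row (r0) and one column (c3) fail → the flipped bit is at their intersection.

row 0, column 3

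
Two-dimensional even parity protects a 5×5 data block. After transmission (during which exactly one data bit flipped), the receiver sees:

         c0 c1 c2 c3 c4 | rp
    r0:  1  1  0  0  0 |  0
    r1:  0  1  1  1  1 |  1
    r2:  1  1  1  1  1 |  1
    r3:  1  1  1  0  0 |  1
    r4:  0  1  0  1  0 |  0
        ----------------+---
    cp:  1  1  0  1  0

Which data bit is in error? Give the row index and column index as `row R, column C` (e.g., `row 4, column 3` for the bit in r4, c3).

Recompute each row's even parity and compare to rp:
  r0: data parity 0, sent rp 0 → ok
  r1: data parity 0, sent rp 1 → mismatch
  r2: data parity 1, sent rp 1 → ok
  r3: data parity 1, sent rp 1 → ok
  r4: data parity 0, sent rp 0 → ok
Recompute each column's even parity and compare to cp:
  c0: data parity 1, sent cp 1 → ok
  c1: data parity 1, sent cp 1 → ok
  c2: data parity 1, sent cp 0 → mismatch
  c3: data parity 1, sent cp 1 → ok
  c4: data parity 0, sent cp 0 → ok
Exactly one row (r1) and one column (c2) fail → the flipped bit is at their intersection.

row 1, column 2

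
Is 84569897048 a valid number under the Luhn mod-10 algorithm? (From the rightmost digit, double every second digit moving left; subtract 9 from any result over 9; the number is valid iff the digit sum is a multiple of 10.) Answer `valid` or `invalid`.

From the right, keep odd positions and double even positions (subtract 9 from any doubled value over 9):
  doubled (positions 2,4,...): 8 5 7 3 8 → sum 31
  kept (positions 1,3,...): 8 0 9 9 5 8 → sum 39
Total = 70.
70 mod 10 = 0, so the number is valid.

valid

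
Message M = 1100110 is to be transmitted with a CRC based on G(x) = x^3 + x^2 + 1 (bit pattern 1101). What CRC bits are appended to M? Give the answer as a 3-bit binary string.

Append 3 zeros: 1100110000. Divide by 1101 (XOR where the leading bit is 1):
  pos 0: 1100 XOR 1101 = 0001
  pos 3: 1110 XOR 1101 = 0011
  pos 5: 1100 XOR 1101 = 0001
Remainder (last 3 bits) = 010. This is the CRC / FCS.

010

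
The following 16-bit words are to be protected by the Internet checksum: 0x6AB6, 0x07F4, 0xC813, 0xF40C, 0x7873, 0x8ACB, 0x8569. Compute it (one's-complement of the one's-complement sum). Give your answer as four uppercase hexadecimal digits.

488C

One's-complement addition (fold any carry out of bit 15 back into bit 0):
  0x6AB6 + 0x07F4 = 0x072AA
  0x72AA + 0xC813 = 0x13ABD → wrap carry → 0x3ABE
  0x3ABE + 0xF40C = 0x12ECA → wrap carry → 0x2ECB
  0x2ECB + 0x7873 = 0x0A73E
  0xA73E + 0x8ACB = 0x13209 → wrap carry → 0x320A
  0x320A + 0x8569 = 0x0B773
One's-complement sum = 0xB773.
Checksum = ~0xB773 & 0xFFFF = 0x488C.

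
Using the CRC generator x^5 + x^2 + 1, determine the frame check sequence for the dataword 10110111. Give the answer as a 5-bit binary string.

11110

Append 5 zeros: 1011011100000. Divide by 100101 (XOR where the leading bit is 1):
  pos 0: 101101 XOR 100101 = 001000
  pos 2: 100011 XOR 100101 = 000110
  pos 5: 110000 XOR 100101 = 010101
  pos 6: 101010 XOR 100101 = 001111
Remainder (last 5 bits) = 11110. This is the CRC / FCS.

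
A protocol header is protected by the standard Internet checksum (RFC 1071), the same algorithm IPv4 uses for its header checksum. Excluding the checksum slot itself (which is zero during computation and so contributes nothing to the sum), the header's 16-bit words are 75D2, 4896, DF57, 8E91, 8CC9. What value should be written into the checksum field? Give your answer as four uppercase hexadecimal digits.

46E4

One's-complement addition (fold any carry out of bit 15 back into bit 0):
  0x75D2 + 0x4896 = 0x0BE68
  0xBE68 + 0xDF57 = 0x19DBF → wrap carry → 0x9DC0
  0x9DC0 + 0x8E91 = 0x12C51 → wrap carry → 0x2C52
  0x2C52 + 0x8CC9 = 0x0B91B
One's-complement sum = 0xB91B.
Checksum = ~0xB91B & 0xFFFF = 0x46E4.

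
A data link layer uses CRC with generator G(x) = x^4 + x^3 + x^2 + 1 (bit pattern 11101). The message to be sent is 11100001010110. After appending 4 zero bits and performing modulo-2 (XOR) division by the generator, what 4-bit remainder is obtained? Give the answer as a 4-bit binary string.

1101

Append 4 zeros: 111000010101100000. Divide by 11101 (XOR where the leading bit is 1):
  pos 0: 11100 XOR 11101 = 00001
  pos 4: 10010 XOR 11101 = 01111
  pos 5: 11111 XOR 11101 = 00010
  pos 8: 10011 XOR 11101 = 01110
  pos 9: 11100 XOR 11101 = 00001
  pos 13: 10000 XOR 11101 = 01101
Remainder (last 4 bits) = 1101. This is the CRC / FCS.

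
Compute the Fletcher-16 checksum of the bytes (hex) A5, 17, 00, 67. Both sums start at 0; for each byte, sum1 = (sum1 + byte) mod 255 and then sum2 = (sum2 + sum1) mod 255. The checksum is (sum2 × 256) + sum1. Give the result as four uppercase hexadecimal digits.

Running sums (mod 255):
  after byte 0 (A5): sum1=165, sum2=165
  after byte 1 (17): sum1=188, sum2=98
  after byte 2 (00): sum1=188, sum2=31
  after byte 3 (67): sum1=36, sum2=67
Checksum = sum2·256 + sum1 = 67·256 + 36 = 17188 = 0x4324.

4324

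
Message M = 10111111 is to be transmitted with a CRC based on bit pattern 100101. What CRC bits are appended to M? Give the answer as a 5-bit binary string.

Append 5 zeros: 1011111100000. Divide by 100101 (XOR where the leading bit is 1):
  pos 0: 101111 XOR 100101 = 001010
  pos 2: 101011 XOR 100101 = 001110
  pos 4: 111000 XOR 100101 = 011101
  pos 5: 111010 XOR 100101 = 011111
  pos 6: 111110 XOR 100101 = 011011
  pos 7: 110110 XOR 100101 = 010011
Remainder (last 5 bits) = 10011. This is the CRC / FCS.

10011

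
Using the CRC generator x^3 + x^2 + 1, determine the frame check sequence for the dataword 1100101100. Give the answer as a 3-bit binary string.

Append 3 zeros: 1100101100000. Divide by 1101 (XOR where the leading bit is 1):
  pos 0: 1100 XOR 1101 = 0001
  pos 3: 1101 XOR 1101 = 0000
  pos 7: 1000 XOR 1101 = 0101
  pos 8: 1010 XOR 1101 = 0111
  pos 9: 1110 XOR 1101 = 0011
Remainder (last 3 bits) = 011. This is the CRC / FCS.

011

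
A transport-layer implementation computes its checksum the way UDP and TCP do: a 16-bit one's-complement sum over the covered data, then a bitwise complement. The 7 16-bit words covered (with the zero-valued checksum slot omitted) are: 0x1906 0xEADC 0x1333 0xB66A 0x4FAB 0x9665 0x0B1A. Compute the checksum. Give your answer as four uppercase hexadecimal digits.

One's-complement addition (fold any carry out of bit 15 back into bit 0):
  0x1906 + 0xEADC = 0x103E2 → wrap carry → 0x03E3
  0x03E3 + 0x1333 = 0x01716
  0x1716 + 0xB66A = 0x0CD80
  0xCD80 + 0x4FAB = 0x11D2B → wrap carry → 0x1D2C
  0x1D2C + 0x9665 = 0x0B391
  0xB391 + 0x0B1A = 0x0BEAB
One's-complement sum = 0xBEAB.
Checksum = ~0xBEAB & 0xFFFF = 0x4154.

4154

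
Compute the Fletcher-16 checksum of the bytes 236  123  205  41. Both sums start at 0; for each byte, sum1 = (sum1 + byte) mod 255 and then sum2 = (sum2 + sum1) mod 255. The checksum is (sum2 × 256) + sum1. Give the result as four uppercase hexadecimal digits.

Running sums (mod 255):
  after byte 0 (236): sum1=236, sum2=236
  after byte 1 (123): sum1=104, sum2=85
  after byte 2 (205): sum1=54, sum2=139
  after byte 3 (41): sum1=95, sum2=234
Checksum = sum2·256 + sum1 = 234·256 + 95 = 59999 = 0xEA5F.

EA5F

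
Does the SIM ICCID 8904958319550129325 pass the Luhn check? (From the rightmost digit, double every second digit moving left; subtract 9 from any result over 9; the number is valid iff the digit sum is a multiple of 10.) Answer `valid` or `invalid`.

From the right, keep odd positions and double even positions (subtract 9 from any doubled value over 9):
  doubled (positions 2,4,...): 4 9 2 1 9 6 1 8 9 → sum 49
  kept (positions 1,3,...): 5 3 2 0 5 1 8 9 0 8 → sum 41
Total = 90.
90 mod 10 = 0, so the number is valid.

valid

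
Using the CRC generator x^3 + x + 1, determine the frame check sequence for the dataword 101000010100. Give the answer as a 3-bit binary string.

000

Append 3 zeros: 101000010100000. Divide by 1011 (XOR where the leading bit is 1):
  pos 0: 1010 XOR 1011 = 0001
  pos 3: 1000 XOR 1011 = 0011
  pos 5: 1110 XOR 1011 = 0101
  pos 6: 1011 XOR 1011 = 0000
Remainder (last 3 bits) = 000. This is the CRC / FCS.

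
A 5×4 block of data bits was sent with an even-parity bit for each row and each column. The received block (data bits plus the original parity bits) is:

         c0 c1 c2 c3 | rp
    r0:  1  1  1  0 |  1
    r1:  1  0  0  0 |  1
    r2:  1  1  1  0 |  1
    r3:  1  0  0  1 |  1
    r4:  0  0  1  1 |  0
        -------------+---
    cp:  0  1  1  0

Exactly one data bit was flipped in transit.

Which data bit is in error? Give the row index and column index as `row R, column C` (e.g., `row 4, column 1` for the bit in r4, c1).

Recompute each row's even parity and compare to rp:
  r0: data parity 1, sent rp 1 → ok
  r1: data parity 1, sent rp 1 → ok
  r2: data parity 1, sent rp 1 → ok
  r3: data parity 0, sent rp 1 → mismatch
  r4: data parity 0, sent rp 0 → ok
Recompute each column's even parity and compare to cp:
  c0: data parity 0, sent cp 0 → ok
  c1: data parity 0, sent cp 1 → mismatch
  c2: data parity 1, sent cp 1 → ok
  c3: data parity 0, sent cp 0 → ok
Exactly one row (r3) and one column (c1) fail → the flipped bit is at their intersection.

row 3, column 1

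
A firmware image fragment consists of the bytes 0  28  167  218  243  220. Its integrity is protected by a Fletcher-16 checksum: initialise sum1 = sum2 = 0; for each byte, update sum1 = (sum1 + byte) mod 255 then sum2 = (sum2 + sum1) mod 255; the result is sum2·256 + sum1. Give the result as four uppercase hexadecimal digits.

Running sums (mod 255):
  after byte 0 (0): sum1=0, sum2=0
  after byte 1 (28): sum1=28, sum2=28
  after byte 2 (167): sum1=195, sum2=223
  after byte 3 (218): sum1=158, sum2=126
  after byte 4 (243): sum1=146, sum2=17
  after byte 5 (220): sum1=111, sum2=128
Checksum = sum2·256 + sum1 = 128·256 + 111 = 32879 = 0x806F.

806F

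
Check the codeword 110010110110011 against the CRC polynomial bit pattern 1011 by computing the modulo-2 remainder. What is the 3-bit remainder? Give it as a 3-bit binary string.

110

Modulo-2 division of 110010110110011 by 1011:
  pos 0: 1100 XOR 1011 = 0111
  pos 1: 1111 XOR 1011 = 0100
  pos 2: 1000 XOR 1011 = 0011
  pos 4: 1111 XOR 1011 = 0100
  pos 5: 1000 XOR 1011 = 0011
  pos 7: 1111 XOR 1011 = 0100
  pos 8: 1000 XOR 1011 = 0011
  pos 10: 1101 XOR 1011 = 0110
  pos 11: 1101 XOR 1011 = 0110
Remainder = 110 (nonzero — an error is detected).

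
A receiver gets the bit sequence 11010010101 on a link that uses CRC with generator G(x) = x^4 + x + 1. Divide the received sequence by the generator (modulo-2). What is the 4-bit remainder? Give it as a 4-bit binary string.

0000

Modulo-2 division of 11010010101 by 10011:
  pos 0: 11010 XOR 10011 = 01001
  pos 1: 10010 XOR 10011 = 00001
  pos 5: 11010 XOR 10011 = 01001
  pos 6: 10011 XOR 10011 = 00000
Remainder = 0000 (zero — the frame passes the CRC check).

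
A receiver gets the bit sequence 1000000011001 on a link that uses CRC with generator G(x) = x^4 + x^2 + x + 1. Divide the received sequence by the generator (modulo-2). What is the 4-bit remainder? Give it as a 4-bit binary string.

0000

Modulo-2 division of 1000000011001 by 10111:
  pos 0: 10000 XOR 10111 = 00111
  pos 2: 11100 XOR 10111 = 01011
  pos 3: 10110 XOR 10111 = 00001
  pos 7: 11100 XOR 10111 = 01011
  pos 8: 10111 XOR 10111 = 00000
Remainder = 0000 (zero — the frame passes the CRC check).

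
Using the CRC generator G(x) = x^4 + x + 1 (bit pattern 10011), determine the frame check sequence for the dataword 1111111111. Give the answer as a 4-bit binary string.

0110

Append 4 zeros: 11111111110000. Divide by 10011 (XOR where the leading bit is 1):
  pos 0: 11111 XOR 10011 = 01100
  pos 1: 11001 XOR 10011 = 01010
  pos 2: 10101 XOR 10011 = 00110
  pos 4: 11011 XOR 10011 = 01000
  pos 5: 10001 XOR 10011 = 00010
  pos 8: 10000 XOR 10011 = 00011
Remainder (last 4 bits) = 0110. This is the CRC / FCS.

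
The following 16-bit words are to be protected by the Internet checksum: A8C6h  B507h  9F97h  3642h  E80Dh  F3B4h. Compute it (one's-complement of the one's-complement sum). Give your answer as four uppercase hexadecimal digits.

One's-complement addition (fold any carry out of bit 15 back into bit 0):
  0xA8C6 + 0xB507 = 0x15DCD → wrap carry → 0x5DCE
  0x5DCE + 0x9F97 = 0x0FD65
  0xFD65 + 0x3642 = 0x133A7 → wrap carry → 0x33A8
  0x33A8 + 0xE80D = 0x11BB5 → wrap carry → 0x1BB6
  0x1BB6 + 0xF3B4 = 0x10F6A → wrap carry → 0x0F6B
One's-complement sum = 0x0F6B.
Checksum = ~0x0F6B & 0xFFFF = 0xF094.

F094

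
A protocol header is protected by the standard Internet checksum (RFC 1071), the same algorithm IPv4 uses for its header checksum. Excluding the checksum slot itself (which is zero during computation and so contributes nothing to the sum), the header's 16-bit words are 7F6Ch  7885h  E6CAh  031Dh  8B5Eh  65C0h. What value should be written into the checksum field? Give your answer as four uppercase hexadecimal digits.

One's-complement addition (fold any carry out of bit 15 back into bit 0):
  0x7F6C + 0x7885 = 0x0F7F1
  0xF7F1 + 0xE6CA = 0x1DEBB → wrap carry → 0xDEBC
  0xDEBC + 0x031D = 0x0E1D9
  0xE1D9 + 0x8B5E = 0x16D37 → wrap carry → 0x6D38
  0x6D38 + 0x65C0 = 0x0D2F8
One's-complement sum = 0xD2F8.
Checksum = ~0xD2F8 & 0xFFFF = 0x2D07.

2D07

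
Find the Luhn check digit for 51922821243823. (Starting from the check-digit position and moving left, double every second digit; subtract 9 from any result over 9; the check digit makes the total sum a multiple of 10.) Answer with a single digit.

Partial digits right→left: 3 2 8 3 4 2 1 2 8 2 2 9 1 5
Double every second digit counting from the check-digit position (so the 1st, 3rd, 5th, ... of the partial from the right).
  doubled (with −9 where >9): 6 7 8 2 7 4 2 → sum 36
  kept as-is: 2 3 2 2 2 9 5 → sum 25
Total = 36 + 25 = 61.
Check digit = (10 − (61 mod 10)) mod 10 = 9.

9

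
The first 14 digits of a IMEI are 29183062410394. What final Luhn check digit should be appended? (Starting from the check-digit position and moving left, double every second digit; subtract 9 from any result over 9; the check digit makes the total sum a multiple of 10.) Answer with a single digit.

9

Partial digits right→left: 4 9 3 0 1 4 2 6 0 3 8 1 9 2
Double every second digit counting from the check-digit position (so the 1st, 3rd, 5th, ... of the partial from the right).
  doubled (with −9 where >9): 8 6 2 4 0 7 9 → sum 36
  kept as-is: 9 0 4 6 3 1 2 → sum 25
Total = 36 + 25 = 61.
Check digit = (10 − (61 mod 10)) mod 10 = 9.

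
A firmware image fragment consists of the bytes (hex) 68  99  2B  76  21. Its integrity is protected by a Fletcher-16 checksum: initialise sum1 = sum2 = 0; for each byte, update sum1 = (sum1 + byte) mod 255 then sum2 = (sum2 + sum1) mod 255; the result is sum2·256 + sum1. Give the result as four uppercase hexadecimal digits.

Running sums (mod 255):
  after byte 0 (68): sum1=104, sum2=104
  after byte 1 (99): sum1=2, sum2=106
  after byte 2 (2B): sum1=45, sum2=151
  after byte 3 (76): sum1=163, sum2=59
  after byte 4 (21): sum1=196, sum2=0
Checksum = sum2·256 + sum1 = 0·256 + 196 = 196 = 0x00C4.

00C4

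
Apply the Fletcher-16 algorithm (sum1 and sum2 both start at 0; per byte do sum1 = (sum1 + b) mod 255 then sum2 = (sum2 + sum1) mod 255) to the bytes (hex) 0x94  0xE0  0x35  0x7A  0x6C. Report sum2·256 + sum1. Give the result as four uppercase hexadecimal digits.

Running sums (mod 255):
  after byte 0 (0x94): sum1=148, sum2=148
  after byte 1 (0xE0): sum1=117, sum2=10
  after byte 2 (0x35): sum1=170, sum2=180
  after byte 3 (0x7A): sum1=37, sum2=217
  after byte 4 (0x6C): sum1=145, sum2=107
Checksum = sum2·256 + sum1 = 107·256 + 145 = 27537 = 0x6B91.

6B91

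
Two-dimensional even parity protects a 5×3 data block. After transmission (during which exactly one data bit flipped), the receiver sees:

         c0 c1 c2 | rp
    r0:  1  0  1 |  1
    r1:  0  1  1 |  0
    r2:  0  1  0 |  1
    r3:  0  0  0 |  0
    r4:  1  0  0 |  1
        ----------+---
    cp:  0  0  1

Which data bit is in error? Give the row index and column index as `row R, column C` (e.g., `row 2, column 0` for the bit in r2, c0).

row 0, column 2

Recompute each row's even parity and compare to rp:
  r0: data parity 0, sent rp 1 → mismatch
  r1: data parity 0, sent rp 0 → ok
  r2: data parity 1, sent rp 1 → ok
  r3: data parity 0, sent rp 0 → ok
  r4: data parity 1, sent rp 1 → ok
Recompute each column's even parity and compare to cp:
  c0: data parity 0, sent cp 0 → ok
  c1: data parity 0, sent cp 0 → ok
  c2: data parity 0, sent cp 1 → mismatch
Exactly one row (r0) and one column (c2) fail → the flipped bit is at their intersection.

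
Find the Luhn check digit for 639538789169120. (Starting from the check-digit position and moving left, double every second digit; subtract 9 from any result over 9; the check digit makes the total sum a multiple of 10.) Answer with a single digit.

Partial digits right→left: 0 2 1 9 6 1 9 8 7 8 3 5 9 3 6
Double every second digit counting from the check-digit position (so the 1st, 3rd, 5th, ... of the partial from the right).
  doubled (with −9 where >9): 0 2 3 9 5 6 9 3 → sum 37
  kept as-is: 2 9 1 8 8 5 3 → sum 36
Total = 37 + 36 = 73.
Check digit = (10 − (73 mod 10)) mod 10 = 7.

7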